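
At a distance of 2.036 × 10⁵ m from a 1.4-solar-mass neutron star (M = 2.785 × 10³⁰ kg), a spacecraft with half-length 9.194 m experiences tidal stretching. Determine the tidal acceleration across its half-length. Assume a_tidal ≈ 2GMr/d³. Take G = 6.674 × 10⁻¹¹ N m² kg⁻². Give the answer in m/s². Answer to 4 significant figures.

Δa = 2GMr/d³
   = 2 × (6.674 × 10⁻¹¹) × (2.785 × 10³⁰) × (9.194) / (2.036 × 10⁵)³
   = 4.050 × 10⁵ m/s²

4.050 × 10⁵ m/s²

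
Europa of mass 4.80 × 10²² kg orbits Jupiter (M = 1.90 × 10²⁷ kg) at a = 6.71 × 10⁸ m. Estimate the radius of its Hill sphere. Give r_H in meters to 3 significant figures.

1.37 × 10⁷ m

r_H ≈ a (m/3M)^(1/3)
    = (6.71 × 10⁸) × (4.80 × 10²² / (3 × 1.90 × 10²⁷))^(1/3)
    = 1.37 × 10⁷ m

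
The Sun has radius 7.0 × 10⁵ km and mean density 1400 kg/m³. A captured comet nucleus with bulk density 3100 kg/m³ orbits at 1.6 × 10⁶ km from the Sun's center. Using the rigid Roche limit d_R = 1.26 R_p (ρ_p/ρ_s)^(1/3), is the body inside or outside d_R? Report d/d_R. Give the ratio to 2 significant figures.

outside; d/d_R ≈ 2.4

d_R = 1.26 × (7.0 × 10⁵ km) × (1400/3100)^(1/3) = 6.767 × 10⁵ km
d/d_R = (1.6 × 10⁶) / (6.767 × 10⁵) = 2.4
Since d/d_R > 1, the body is outside the Roche limit.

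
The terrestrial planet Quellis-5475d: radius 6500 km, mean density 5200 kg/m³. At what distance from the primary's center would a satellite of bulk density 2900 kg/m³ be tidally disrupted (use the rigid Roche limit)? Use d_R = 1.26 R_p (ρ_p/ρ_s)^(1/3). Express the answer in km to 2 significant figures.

9900 km

d_R = 1.26 × 6500 km × (5200/2900)^(1/3)
    = 9900 km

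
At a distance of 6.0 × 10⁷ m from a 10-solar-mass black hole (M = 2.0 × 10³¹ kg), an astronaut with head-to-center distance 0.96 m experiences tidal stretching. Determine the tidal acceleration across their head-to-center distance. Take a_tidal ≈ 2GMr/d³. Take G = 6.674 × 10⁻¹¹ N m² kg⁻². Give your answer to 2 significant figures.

Δg = 2GMr/d³
   = 2 × (6.674 × 10⁻¹¹) × (2.0 × 10³¹) × (0.96) / (6.0 × 10⁷)³
   = 1.2 × 10⁻² m/s²

1.2 × 10⁻² m/s²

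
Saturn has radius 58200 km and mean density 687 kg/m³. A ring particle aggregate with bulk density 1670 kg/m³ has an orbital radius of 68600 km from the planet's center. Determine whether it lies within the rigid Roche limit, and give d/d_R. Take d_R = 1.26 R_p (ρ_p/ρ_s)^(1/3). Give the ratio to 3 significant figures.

d_R = 1.26 × (58200 km) × (687/1670)^(1/3) = 54540 km
d/d_R = (68600) / (54540) = 1.26
Since d/d_R > 1, the body is outside the Roche limit.

outside; d/d_R ≈ 1.26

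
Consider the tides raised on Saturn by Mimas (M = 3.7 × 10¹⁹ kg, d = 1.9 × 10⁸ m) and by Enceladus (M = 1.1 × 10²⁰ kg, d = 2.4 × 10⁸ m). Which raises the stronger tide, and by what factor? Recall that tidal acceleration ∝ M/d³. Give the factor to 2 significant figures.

Enceladus, by a factor of ≈ 1.5

The tide-raising term goes as M/d³ (the gradient of a 1/d² field).
Mimas: (3.7 × 10¹⁹) / (1.9 × 10⁸)³ = 5.394 × 10⁻⁶
Enceladus: (1.1 × 10²⁰) / (2.4 × 10⁸)³ = 7.957 × 10⁻⁶
Ratio (larger/smaller) = 1.5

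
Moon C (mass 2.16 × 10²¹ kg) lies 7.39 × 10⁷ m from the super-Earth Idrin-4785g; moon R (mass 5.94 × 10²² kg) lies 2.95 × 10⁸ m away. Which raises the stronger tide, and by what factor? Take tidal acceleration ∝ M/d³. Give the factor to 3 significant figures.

Moon C, by a factor of ≈ 2.31

The tide-raising term goes as M/d³ (the gradient of a 1/d² field).
Moon C: (2.16 × 10²¹) / (7.39 × 10⁷)³ = 5.352 × 10⁻³
Moon R: (5.94 × 10²²) / (2.95 × 10⁸)³ = 2.314 × 10⁻³
Ratio (larger/smaller) = 2.31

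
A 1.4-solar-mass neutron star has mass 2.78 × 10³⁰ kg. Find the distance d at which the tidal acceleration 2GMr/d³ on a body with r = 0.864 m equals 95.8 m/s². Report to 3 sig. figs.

1.50 × 10⁶ m

2GMr/d³ = a_tidal  ⇒  d = (2GMr / a_tidal)^(1/3)
d = (2 × 6.674×10⁻¹¹ × (2.78 × 10³⁰) × (0.864) / (95.8))^(1/3)
  = 1.50 × 10⁶ m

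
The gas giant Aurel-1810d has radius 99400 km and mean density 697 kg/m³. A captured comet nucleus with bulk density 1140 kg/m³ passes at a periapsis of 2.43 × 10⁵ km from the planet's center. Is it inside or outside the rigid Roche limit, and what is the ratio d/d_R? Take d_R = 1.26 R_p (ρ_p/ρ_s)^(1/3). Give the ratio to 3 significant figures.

outside; d/d_R ≈ 2.29

d_R = 1.26 × (99400 km) × (697/1140)^(1/3) = 1.063 × 10⁵ km
d/d_R = (2.43 × 10⁵) / (1.063 × 10⁵) = 2.29
Since d/d_R > 1, the body is outside the Roche limit.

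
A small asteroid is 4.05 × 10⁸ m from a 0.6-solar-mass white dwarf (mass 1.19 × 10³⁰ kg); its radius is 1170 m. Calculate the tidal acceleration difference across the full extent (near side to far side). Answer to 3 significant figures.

Differencing GM/(d−r)² and GM/(d+r)² to first order in r/d gives 4GMr/d³.
Δg = 4GMr/d³
   = 4 × (6.674 × 10⁻¹¹) × (1.19 × 10³⁰) × (1170) / (4.05 × 10⁸)³
   = 5.60 × 10⁻³ m/s²

5.60 × 10⁻³ m/s²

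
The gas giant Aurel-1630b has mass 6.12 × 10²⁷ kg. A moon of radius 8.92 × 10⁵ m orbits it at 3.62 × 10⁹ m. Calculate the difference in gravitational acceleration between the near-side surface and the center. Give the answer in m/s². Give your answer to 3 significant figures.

a_tidal = 2GMr/d³
        = 2 × (6.674 × 10⁻¹¹) × (6.12 × 10²⁷) × (8.92 × 10⁵) / (3.62 × 10⁹)³
        = 1.54 × 10⁻⁵ m/s²

1.54 × 10⁻⁵ m/s²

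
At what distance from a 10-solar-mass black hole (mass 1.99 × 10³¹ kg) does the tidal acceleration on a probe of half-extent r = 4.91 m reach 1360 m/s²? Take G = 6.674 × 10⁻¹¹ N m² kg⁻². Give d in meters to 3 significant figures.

2GMr/d³ = a_tidal  ⇒  d = (2GMr / a_tidal)^(1/3)
d = (2 × 6.674×10⁻¹¹ × (1.99 × 10³¹) × (4.91) / (1360))^(1/3)
  = 2.12 × 10⁶ m

2.12 × 10⁶ m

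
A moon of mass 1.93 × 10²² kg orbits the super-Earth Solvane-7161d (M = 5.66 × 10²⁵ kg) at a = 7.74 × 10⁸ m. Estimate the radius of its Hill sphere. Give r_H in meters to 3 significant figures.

3.75 × 10⁷ m

r_H ≈ a (m/3M)^(1/3)
    = (7.74 × 10⁸) × (1.93 × 10²² / (3 × 5.66 × 10²⁵))^(1/3)
    = 3.75 × 10⁷ m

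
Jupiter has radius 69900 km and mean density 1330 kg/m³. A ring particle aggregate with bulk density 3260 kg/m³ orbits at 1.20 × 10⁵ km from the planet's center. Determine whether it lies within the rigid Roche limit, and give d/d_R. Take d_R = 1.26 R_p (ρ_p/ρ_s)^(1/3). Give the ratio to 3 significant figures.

d_R = 1.26 × (69900 km) × (1330/3260)^(1/3) = 65320 km
d/d_R = (1.20 × 10⁵) / (65320) = 1.84
Since d/d_R > 1, the body is outside the Roche limit.

outside; d/d_R ≈ 1.84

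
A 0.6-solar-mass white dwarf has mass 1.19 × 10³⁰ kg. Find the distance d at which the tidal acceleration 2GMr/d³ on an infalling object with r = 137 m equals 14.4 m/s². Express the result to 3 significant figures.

2GMr/d³ = a_tidal  ⇒  d = (2GMr / a_tidal)^(1/3)
d = (2 × 6.674×10⁻¹¹ × (1.19 × 10³⁰) × (137) / (14.4))^(1/3)
  = 1.15 × 10⁷ m

1.15 × 10⁷ m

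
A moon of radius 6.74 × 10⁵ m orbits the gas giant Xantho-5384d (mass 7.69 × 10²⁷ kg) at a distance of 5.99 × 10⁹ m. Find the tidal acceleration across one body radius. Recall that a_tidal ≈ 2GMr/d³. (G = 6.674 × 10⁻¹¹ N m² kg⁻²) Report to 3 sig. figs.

3.22 × 10⁻⁶ m/s²

a_tidal = 2GMr/d³
        = 2 × (6.674 × 10⁻¹¹) × (7.69 × 10²⁷) × (6.74 × 10⁵) / (5.99 × 10⁹)³
        = 3.22 × 10⁻⁶ m/s²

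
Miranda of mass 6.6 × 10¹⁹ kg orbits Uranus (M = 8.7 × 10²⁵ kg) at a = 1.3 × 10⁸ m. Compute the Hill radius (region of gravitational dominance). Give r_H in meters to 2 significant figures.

r_H ≈ a (m/3M)^(1/3)
    = (1.3 × 10⁸) × (6.6 × 10¹⁹ / (3 × 8.7 × 10²⁵))^(1/3)
    = 8.2 × 10⁵ m

8.2 × 10⁵ m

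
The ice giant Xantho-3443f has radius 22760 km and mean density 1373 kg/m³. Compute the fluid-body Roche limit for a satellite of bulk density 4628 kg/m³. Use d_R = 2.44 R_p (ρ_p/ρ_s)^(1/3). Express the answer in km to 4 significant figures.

37040 km

d_R = 2.44 × 22760 km × (1373/4628)^(1/3)
    = 37040 km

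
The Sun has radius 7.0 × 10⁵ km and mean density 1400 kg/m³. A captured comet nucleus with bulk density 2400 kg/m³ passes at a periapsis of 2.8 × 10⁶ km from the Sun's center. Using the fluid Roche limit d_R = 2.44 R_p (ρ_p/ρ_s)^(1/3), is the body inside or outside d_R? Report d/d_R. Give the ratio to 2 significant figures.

d_R = 2.44 × (7.0 × 10⁵ km) × (1400/2400)^(1/3) = 1.427 × 10⁶ km
d/d_R = (2.8 × 10⁶) / (1.427 × 10⁶) = 2.0
Since d/d_R > 1, the body is outside the Roche limit.

outside; d/d_R ≈ 2.0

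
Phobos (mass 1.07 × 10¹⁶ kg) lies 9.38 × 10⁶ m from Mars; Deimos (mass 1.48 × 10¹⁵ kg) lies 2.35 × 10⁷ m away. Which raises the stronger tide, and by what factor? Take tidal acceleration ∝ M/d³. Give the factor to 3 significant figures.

The tide-raising term goes as M/d³ (the gradient of a 1/d² field).
Phobos: (1.07 × 10¹⁶) / (9.38 × 10⁶)³ = 1.297 × 10⁻⁵
Deimos: (1.48 × 10¹⁵) / (2.35 × 10⁷)³ = 1.140 × 10⁻⁷
Ratio (larger/smaller) = 114

Phobos, by a factor of ≈ 114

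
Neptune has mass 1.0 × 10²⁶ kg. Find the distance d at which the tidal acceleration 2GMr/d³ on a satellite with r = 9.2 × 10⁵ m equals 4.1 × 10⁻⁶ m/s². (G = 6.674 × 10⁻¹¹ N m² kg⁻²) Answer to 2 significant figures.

1.4 × 10⁹ m

2GMr/d³ = a_tidal  ⇒  d = (2GMr / a_tidal)^(1/3)
d = (2 × 6.674×10⁻¹¹ × (1.0 × 10²⁶) × (9.2 × 10⁵) / (4.1 × 10⁻⁶))^(1/3)
  = 1.4 × 10⁹ m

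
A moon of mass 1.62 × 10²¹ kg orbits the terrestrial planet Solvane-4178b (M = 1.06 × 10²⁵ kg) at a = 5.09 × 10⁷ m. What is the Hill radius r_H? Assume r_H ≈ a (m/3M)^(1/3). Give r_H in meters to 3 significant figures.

1.89 × 10⁶ m

r_H ≈ a (m/3M)^(1/3)
    = (5.09 × 10⁷) × (1.62 × 10²¹ / (3 × 1.06 × 10²⁵))^(1/3)
    = 1.89 × 10⁶ m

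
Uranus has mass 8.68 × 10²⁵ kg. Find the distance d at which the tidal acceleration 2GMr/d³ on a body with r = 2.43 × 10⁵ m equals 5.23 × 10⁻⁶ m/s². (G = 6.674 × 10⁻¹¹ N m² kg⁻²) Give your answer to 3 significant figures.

2GMr/d³ = a_tidal  ⇒  d = (2GMr / a_tidal)^(1/3)
d = (2 × 6.674×10⁻¹¹ × (8.68 × 10²⁵) × (2.43 × 10⁵) / (5.23 × 10⁻⁶))^(1/3)
  = 8.13 × 10⁸ m

8.13 × 10⁸ m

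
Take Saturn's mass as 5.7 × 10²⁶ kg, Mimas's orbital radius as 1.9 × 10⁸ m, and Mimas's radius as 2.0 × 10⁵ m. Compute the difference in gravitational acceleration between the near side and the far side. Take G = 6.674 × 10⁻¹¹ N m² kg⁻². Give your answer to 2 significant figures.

Δg = 4GMr/d³
   = 4 × (6.674 × 10⁻¹¹) × (5.7 × 10²⁶) × (2.0 × 10⁵) / (1.9 × 10⁸)³
   = 4.4 × 10⁻³ m/s²

4.4 × 10⁻³ m/s²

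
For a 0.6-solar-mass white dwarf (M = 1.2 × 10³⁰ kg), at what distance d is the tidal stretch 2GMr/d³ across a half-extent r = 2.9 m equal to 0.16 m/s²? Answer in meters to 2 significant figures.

1.4 × 10⁷ m

2GMr/d³ = a_tidal  ⇒  d = (2GMr / a_tidal)^(1/3)
d = (2 × 6.674×10⁻¹¹ × (1.2 × 10³⁰) × (2.9) / (0.16))^(1/3)
  = 1.4 × 10⁷ m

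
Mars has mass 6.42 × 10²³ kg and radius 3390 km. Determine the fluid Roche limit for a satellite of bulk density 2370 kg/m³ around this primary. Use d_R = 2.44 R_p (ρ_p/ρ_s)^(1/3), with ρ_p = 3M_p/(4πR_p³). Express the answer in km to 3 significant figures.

9790 km

ρ_p = 3M_p/(4πR_p³) = 3 × (6.42 × 10²³) / (4π × (3.39 × 10⁶ m)³) = 3930 kg/m³
d_R = 2.44 × 3390 km × (3930/2370)^(1/3)
    = 9790 km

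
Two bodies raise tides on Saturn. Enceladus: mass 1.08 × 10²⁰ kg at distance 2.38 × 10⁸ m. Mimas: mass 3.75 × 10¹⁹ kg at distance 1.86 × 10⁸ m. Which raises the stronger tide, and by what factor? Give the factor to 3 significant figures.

Tidal stretch scales as M/d³; compute that for each body.
Enceladus: (1.08 × 10²⁰) / (2.38 × 10⁸)³ = 8.011 × 10⁻⁶
Mimas: (3.75 × 10¹⁹) / (1.86 × 10⁸)³ = 5.828 × 10⁻⁶
Ratio (larger/smaller) = 1.37

Enceladus, by a factor of ≈ 1.37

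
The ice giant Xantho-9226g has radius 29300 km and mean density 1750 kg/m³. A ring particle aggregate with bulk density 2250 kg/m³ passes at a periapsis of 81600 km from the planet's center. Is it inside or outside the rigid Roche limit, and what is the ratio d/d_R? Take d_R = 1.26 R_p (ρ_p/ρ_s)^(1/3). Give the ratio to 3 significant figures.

outside; d/d_R ≈ 2.40

d_R = 1.26 × (29300 km) × (1750/2250)^(1/3) = 33950 km
d/d_R = (81600) / (33950) = 2.40
Since d/d_R > 1, the body is outside the Roche limit.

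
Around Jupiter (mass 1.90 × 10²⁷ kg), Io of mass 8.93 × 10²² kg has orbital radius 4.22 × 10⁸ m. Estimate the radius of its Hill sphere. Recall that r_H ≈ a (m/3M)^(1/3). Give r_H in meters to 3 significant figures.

r_H ≈ a (m/3M)^(1/3)
    = (4.22 × 10⁸) × (8.93 × 10²² / (3 × 1.90 × 10²⁷))^(1/3)
    = 1.06 × 10⁷ m

1.06 × 10⁷ m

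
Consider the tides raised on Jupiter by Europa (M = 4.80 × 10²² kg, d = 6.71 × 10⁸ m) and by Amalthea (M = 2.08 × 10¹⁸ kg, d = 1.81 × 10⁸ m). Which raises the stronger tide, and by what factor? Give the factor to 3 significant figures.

Europa, by a factor of ≈ 453

The tide-raising term goes as M/d³ (the gradient of a 1/d² field).
Europa: (4.80 × 10²²) / (6.71 × 10⁸)³ = 1.589 × 10⁻⁴
Amalthea: (2.08 × 10¹⁸) / (1.81 × 10⁸)³ = 3.508 × 10⁻⁷
Ratio (larger/smaller) = 453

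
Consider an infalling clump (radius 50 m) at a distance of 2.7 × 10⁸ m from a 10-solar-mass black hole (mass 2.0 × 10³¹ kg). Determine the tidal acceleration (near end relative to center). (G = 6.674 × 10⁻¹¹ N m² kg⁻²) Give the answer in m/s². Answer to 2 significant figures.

6.8 × 10⁻³ m/s²

Differencing GM/(d−r)² and GM/d² to first order in r/d gives 2GMr/d³.
Δa = 2GMr/d³
   = 2 × (6.674 × 10⁻¹¹) × (2.0 × 10³¹) × (50) / (2.7 × 10⁸)³
   = 6.8 × 10⁻³ m/s²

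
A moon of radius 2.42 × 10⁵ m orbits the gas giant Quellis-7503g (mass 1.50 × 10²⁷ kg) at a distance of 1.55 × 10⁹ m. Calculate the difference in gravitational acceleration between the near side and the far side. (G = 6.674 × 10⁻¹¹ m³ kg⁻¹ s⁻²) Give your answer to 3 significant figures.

Δg = 4GMr/d³
   = 4 × (6.674 × 10⁻¹¹) × (1.50 × 10²⁷) × (2.42 × 10⁵) / (1.55 × 10⁹)³
   = 2.60 × 10⁻⁵ m/s²

2.60 × 10⁻⁵ m/s²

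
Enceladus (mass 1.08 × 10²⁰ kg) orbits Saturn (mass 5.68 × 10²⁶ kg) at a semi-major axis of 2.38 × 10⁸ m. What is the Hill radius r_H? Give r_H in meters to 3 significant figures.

r_H ≈ a (m/3M)^(1/3)
    = (2.38 × 10⁸) × (1.08 × 10²⁰ / (3 × 5.68 × 10²⁶))^(1/3)
    = 9.49 × 10⁵ m

9.49 × 10⁵ m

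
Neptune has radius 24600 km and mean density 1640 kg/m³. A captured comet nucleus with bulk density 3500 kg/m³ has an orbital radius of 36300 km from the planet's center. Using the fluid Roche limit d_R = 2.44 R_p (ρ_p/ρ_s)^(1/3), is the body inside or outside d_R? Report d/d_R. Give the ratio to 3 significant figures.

d_R = 2.44 × (24600 km) × (1640/3500)^(1/3) = 46620 km
d/d_R = (36300) / (46620) = 0.779
Since d/d_R < 1, the body is inside the Roche limit.

inside; d/d_R ≈ 0.779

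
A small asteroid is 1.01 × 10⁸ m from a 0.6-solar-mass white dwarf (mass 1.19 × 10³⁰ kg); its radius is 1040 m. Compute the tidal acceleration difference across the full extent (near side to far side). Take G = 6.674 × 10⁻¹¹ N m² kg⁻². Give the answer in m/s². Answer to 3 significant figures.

Δg = 4GMr/d³
   = 4 × (6.674 × 10⁻¹¹) × (1.19 × 10³⁰) × (1040) / (1.01 × 10⁸)³
   = 3.21 × 10⁻¹ m/s²

3.21 × 10⁻¹ m/s²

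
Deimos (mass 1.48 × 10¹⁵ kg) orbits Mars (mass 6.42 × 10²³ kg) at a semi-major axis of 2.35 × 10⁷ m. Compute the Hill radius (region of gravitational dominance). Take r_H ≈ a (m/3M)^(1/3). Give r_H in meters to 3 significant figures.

r_H ≈ a (m/3M)^(1/3)
    = (2.35 × 10⁷) × (1.48 × 10¹⁵ / (3 × 6.42 × 10²³))^(1/3)
    = 2.15 × 10⁴ m

2.15 × 10⁴ m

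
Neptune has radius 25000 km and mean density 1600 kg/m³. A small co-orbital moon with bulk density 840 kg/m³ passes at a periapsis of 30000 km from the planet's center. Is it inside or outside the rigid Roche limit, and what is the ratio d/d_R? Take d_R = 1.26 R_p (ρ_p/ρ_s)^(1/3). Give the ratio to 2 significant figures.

inside; d/d_R ≈ 0.77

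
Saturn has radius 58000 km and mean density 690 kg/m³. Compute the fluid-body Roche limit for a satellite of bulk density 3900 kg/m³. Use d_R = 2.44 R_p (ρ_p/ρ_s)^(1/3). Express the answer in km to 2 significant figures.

79000 km

d_R = 2.44 × 58000 km × (690/3900)^(1/3)
    = 79000 km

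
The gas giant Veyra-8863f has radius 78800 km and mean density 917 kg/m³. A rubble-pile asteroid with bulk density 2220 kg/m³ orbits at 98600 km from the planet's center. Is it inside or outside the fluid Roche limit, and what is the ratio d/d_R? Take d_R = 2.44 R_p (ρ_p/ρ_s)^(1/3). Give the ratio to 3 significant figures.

inside; d/d_R ≈ 0.689

d_R = 2.44 × (78800 km) × (917/2220)^(1/3) = 1.432 × 10⁵ km
d/d_R = (98600) / (1.432 × 10⁵) = 0.689
Since d/d_R < 1, the body is inside the Roche limit.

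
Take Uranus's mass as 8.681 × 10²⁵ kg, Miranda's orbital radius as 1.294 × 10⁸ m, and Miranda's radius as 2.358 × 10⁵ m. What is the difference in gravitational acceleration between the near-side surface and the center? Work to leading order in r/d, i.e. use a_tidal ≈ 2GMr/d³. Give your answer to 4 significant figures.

Δg = 2GMr/d³
   = 2 × (6.674 × 10⁻¹¹) × (8.681 × 10²⁵) × (2.358 × 10⁵) / (1.294 × 10⁸)³
   = 1.261 × 10⁻³ m/s²

1.261 × 10⁻³ m/s²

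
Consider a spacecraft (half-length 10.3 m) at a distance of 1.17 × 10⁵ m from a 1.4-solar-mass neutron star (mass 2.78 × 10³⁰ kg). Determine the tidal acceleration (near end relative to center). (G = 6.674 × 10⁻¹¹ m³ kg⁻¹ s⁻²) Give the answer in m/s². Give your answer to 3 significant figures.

2.39 × 10⁶ m/s²

Differencing GM/(d−r)² and GM/d² to first order in r/d gives 2GMr/d³.
Δa = 2GMr/d³
   = 2 × (6.674 × 10⁻¹¹) × (2.78 × 10³⁰) × (10.3) / (1.17 × 10⁵)³
   = 2.39 × 10⁶ m/s²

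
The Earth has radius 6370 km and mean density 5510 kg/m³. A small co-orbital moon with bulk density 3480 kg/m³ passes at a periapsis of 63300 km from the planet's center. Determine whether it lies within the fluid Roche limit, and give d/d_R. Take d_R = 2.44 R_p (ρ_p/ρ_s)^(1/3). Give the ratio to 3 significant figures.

d_R = 2.44 × (6370 km) × (5510/3480)^(1/3) = 18120 km
d/d_R = (63300) / (18120) = 3.49
Since d/d_R > 1, the body is outside the Roche limit.

outside; d/d_R ≈ 3.49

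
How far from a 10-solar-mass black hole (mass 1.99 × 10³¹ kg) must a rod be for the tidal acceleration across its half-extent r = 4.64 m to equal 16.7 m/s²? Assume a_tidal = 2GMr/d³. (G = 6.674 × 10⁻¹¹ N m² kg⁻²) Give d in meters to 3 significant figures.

9.04 × 10⁶ m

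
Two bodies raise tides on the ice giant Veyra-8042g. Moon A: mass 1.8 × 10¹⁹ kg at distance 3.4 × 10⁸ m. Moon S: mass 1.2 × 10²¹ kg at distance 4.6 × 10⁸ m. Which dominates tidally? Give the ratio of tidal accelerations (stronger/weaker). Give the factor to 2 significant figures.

Tidal acceleration ∝ M/d³, so compare M/d³ for each.
Moon A: (1.8 × 10¹⁹) / (3.4 × 10⁸)³ = 4.580 × 10⁻⁷
Moon S: (1.2 × 10²¹) / (4.6 × 10⁸)³ = 1.233 × 10⁻⁵
Ratio (larger/smaller) = 27

Moon S, by a factor of ≈ 27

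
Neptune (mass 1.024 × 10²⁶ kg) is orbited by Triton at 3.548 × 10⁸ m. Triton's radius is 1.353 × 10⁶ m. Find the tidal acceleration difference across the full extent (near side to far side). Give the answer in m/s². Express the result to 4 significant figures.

8.281 × 10⁻⁴ m/s²

a_tidal = 4GMr/d³
        = 4 × (6.674 × 10⁻¹¹) × (1.024 × 10²⁶) × (1.353 × 10⁶) / (3.548 × 10⁸)³
        = 8.281 × 10⁻⁴ m/s²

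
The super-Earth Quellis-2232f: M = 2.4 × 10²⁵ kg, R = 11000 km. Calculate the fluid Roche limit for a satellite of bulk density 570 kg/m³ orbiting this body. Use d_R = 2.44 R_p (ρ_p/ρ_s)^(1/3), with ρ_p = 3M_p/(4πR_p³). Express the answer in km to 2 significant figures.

53000 km

ρ_p = 3M_p/(4πR_p³) = 3 × (2.4 × 10²⁵) / (4π × (1.1 × 10⁷ m)³) = 4300 kg/m³
d_R = 2.44 × 11000 km × (4300/570)^(1/3)
    = 53000 km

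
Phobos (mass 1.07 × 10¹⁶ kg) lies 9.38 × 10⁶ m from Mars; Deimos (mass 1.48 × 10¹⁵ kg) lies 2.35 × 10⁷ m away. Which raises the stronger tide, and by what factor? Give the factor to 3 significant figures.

Tidal stretch scales as M/d³; compute that for each body.
Phobos: (1.07 × 10¹⁶) / (9.38 × 10⁶)³ = 1.297 × 10⁻⁵
Deimos: (1.48 × 10¹⁵) / (2.35 × 10⁷)³ = 1.140 × 10⁻⁷
Ratio (larger/smaller) = 114

Phobos, by a factor of ≈ 114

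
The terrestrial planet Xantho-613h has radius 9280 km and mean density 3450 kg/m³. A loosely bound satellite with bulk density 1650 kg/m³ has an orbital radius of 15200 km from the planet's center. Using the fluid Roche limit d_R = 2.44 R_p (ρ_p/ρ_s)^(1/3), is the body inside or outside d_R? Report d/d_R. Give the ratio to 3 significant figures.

d_R = 2.44 × (9280 km) × (3450/1650)^(1/3) = 28950 km
d/d_R = (15200) / (28950) = 0.525
Since d/d_R < 1, the body is inside the Roche limit.

inside; d/d_R ≈ 0.525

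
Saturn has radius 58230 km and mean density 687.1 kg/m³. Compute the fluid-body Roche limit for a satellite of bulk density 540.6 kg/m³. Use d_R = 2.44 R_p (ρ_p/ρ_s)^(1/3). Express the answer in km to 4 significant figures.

1.539 × 10⁵ km

d_R = 2.44 × 58230 km × (687.1/540.6)^(1/3)
    = 1.539 × 10⁵ km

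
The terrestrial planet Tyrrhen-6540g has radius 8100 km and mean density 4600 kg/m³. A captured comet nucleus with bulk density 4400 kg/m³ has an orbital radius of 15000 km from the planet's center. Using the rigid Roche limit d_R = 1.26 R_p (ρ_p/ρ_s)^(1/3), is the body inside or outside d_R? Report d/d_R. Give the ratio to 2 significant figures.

outside; d/d_R ≈ 1.4

d_R = 1.26 × (8100 km) × (4600/4400)^(1/3) = 10360 km
d/d_R = (15000) / (10360) = 1.4
Since d/d_R > 1, the body is outside the Roche limit.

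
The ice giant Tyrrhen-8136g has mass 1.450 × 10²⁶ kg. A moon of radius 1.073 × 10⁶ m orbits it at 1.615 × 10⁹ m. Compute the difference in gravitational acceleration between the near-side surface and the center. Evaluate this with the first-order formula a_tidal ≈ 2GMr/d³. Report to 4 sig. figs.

4.930 × 10⁻⁶ m/s²

The tidal stretch is the gradient of GM/d² times the body's extent r, hence the 1/d³ dependence.
Δg = 2GMr/d³
   = 2 × (6.674 × 10⁻¹¹) × (1.450 × 10²⁶) × (1.073 × 10⁶) / (1.615 × 10⁹)³
   = 4.930 × 10⁻⁶ m/s²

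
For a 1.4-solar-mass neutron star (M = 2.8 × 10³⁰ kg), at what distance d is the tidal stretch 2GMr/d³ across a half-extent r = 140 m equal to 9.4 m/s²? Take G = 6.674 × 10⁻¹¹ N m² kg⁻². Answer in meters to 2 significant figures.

1.8 × 10⁷ m

2GMr/d³ = a_tidal  ⇒  d = (2GMr / a_tidal)^(1/3)
d = (2 × 6.674×10⁻¹¹ × (2.8 × 10³⁰) × (140) / (9.4))^(1/3)
  = 1.8 × 10⁷ m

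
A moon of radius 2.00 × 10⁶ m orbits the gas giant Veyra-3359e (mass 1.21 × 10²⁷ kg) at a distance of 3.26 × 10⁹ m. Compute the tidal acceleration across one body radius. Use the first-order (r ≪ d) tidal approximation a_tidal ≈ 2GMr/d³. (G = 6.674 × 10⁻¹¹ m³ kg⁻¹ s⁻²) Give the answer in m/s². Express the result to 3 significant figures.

The tidal stretch is the gradient of GM/d² times the body's extent r, hence the 1/d³ dependence.
Δa = 2GMr/d³
   = 2 × (6.674 × 10⁻¹¹) × (1.21 × 10²⁷) × (2.00 × 10⁶) / (3.26 × 10⁹)³
   = 9.32 × 10⁻⁶ m/s²

9.32 × 10⁻⁶ m/s²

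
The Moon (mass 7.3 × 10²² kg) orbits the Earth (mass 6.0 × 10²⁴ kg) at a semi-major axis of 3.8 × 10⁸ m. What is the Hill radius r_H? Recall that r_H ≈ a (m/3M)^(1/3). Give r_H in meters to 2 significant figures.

6.1 × 10⁷ m

r_H ≈ a (m/3M)^(1/3)
    = (3.8 × 10⁸) × (7.3 × 10²² / (3 × 6.0 × 10²⁴))^(1/3)
    = 6.1 × 10⁷ m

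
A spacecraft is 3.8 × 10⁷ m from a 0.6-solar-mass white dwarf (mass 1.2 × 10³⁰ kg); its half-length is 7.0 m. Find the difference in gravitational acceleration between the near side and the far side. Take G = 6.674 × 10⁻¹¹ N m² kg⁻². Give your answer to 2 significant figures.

4.1 × 10⁻² m/s²

Δg = 4GMr/d³
   = 4 × (6.674 × 10⁻¹¹) × (1.2 × 10³⁰) × (7.0) / (3.8 × 10⁷)³
   = 4.1 × 10⁻² m/s²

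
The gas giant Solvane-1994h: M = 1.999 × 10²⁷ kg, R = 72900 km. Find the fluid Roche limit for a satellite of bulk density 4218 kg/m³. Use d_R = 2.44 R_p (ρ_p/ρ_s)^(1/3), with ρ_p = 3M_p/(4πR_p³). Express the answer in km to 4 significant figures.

1.180 × 10⁵ km

ρ_p = 3M_p/(4πR_p³) = 3 × (1.999 × 10²⁷) / (4π × (7.290 × 10⁷ m)³) = 1232 kg/m³
d_R = 2.44 × 72900 km × (1232/4218)^(1/3)
    = 1.180 × 10⁵ km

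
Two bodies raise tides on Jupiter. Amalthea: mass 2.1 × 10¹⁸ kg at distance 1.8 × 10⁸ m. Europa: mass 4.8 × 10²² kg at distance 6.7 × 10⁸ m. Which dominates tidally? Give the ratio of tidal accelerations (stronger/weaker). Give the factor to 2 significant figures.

Europa, by a factor of ≈ 440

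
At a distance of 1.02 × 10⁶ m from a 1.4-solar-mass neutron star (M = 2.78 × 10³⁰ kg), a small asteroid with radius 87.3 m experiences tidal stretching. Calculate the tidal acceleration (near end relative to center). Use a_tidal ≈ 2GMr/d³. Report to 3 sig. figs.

Differencing GM/(d−r)² and GM/d² to first order in r/d gives 2GMr/d³.
Δg = 2GMr/d³
   = 2 × (6.674 × 10⁻¹¹) × (2.78 × 10³⁰) × (87.3) / (1.02 × 10⁶)³
   = 3.05 × 10⁴ m/s²

3.05 × 10⁴ m/s²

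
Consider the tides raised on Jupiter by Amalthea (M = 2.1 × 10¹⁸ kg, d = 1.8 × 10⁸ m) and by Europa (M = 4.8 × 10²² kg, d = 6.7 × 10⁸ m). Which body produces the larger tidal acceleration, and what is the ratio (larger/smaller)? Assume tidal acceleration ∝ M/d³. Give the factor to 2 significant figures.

Europa, by a factor of ≈ 440

Tidal acceleration ∝ M/d³, so compare M/d³ for each.
Amalthea: (2.1 × 10¹⁸) / (1.8 × 10⁸)³ = 3.601 × 10⁻⁷
Europa: (4.8 × 10²²) / (6.7 × 10⁸)³ = 1.596 × 10⁻⁴
Ratio (larger/smaller) = 440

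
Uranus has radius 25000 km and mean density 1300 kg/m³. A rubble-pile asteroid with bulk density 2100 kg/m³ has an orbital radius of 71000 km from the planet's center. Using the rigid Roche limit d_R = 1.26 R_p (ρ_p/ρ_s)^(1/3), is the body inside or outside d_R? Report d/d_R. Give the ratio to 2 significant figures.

outside; d/d_R ≈ 2.6

d_R = 1.26 × (25000 km) × (1300/2100)^(1/3) = 26850 km
d/d_R = (71000) / (26850) = 2.6
Since d/d_R > 1, the body is outside the Roche limit.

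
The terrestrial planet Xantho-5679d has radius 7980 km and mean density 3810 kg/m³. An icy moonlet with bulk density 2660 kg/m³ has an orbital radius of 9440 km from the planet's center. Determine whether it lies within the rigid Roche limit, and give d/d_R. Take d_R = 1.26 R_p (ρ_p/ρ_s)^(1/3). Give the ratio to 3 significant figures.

d_R = 1.26 × (7980 km) × (3810/2660)^(1/3) = 11330 km
d/d_R = (9440) / (11330) = 0.833
Since d/d_R < 1, the body is inside the Roche limit.

inside; d/d_R ≈ 0.833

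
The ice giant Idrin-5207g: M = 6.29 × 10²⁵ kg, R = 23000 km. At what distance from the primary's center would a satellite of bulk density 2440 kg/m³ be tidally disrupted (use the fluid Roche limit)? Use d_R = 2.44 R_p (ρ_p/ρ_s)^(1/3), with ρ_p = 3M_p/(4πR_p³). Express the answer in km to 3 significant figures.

ρ_p = 3M_p/(4πR_p³) = 3 × (6.29 × 10²⁵) / (4π × (2.30 × 10⁷ m)³) = 1230 kg/m³
d_R = 2.44 × 23000 km × (1230/2440)^(1/3)
    = 44700 km

44700 km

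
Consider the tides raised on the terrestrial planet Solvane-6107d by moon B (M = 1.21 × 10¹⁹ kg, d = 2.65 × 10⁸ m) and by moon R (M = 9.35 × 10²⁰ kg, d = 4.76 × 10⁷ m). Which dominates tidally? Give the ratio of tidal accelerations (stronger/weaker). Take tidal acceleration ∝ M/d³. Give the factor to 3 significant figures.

Tidal acceleration ∝ M/d³, so compare M/d³ for each.
Moon B: (1.21 × 10¹⁹) / (2.65 × 10⁸)³ = 6.502 × 10⁻⁷
Moon R: (9.35 × 10²⁰) / (4.76 × 10⁷)³ = 8.669 × 10⁻³
Ratio (larger/smaller) = 13300

Moon R, by a factor of ≈ 13300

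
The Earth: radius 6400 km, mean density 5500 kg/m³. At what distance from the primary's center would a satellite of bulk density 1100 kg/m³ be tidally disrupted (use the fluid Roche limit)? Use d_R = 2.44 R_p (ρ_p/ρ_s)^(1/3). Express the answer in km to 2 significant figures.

d_R = 2.44 × 6400 km × (5500/1100)^(1/3)
    = 27000 km

27000 km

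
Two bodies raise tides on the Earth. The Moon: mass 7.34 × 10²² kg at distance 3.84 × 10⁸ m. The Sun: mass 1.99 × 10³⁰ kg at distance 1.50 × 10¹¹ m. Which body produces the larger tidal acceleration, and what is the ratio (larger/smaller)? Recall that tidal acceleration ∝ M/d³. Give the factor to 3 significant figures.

The Moon, by a factor of ≈ 2.20

The tide-raising term goes as M/d³ (the gradient of a 1/d² field).
The Moon: (7.34 × 10²²) / (3.84 × 10⁸)³ = 1.296 × 10⁻³
The Sun: (1.99 × 10³⁰) / (1.50 × 10¹¹)³ = 5.896 × 10⁻⁴
Ratio (larger/smaller) = 2.20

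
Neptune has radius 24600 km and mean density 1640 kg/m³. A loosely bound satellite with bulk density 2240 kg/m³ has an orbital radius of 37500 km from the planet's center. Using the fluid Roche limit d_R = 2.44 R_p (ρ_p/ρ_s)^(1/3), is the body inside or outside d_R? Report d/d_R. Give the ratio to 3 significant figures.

inside; d/d_R ≈ 0.693

d_R = 2.44 × (24600 km) × (1640/2240)^(1/3) = 54100 km
d/d_R = (37500) / (54100) = 0.693
Since d/d_R < 1, the body is inside the Roche limit.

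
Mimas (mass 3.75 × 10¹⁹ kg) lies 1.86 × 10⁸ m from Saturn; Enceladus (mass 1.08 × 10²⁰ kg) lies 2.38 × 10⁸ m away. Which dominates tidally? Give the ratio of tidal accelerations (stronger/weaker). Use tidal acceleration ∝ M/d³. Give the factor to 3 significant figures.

Enceladus, by a factor of ≈ 1.37

Tidal stretch scales as M/d³; compute that for each body.
Mimas: (3.75 × 10¹⁹) / (1.86 × 10⁸)³ = 5.828 × 10⁻⁶
Enceladus: (1.08 × 10²⁰) / (2.38 × 10⁸)³ = 8.011 × 10⁻⁶
Ratio (larger/smaller) = 1.37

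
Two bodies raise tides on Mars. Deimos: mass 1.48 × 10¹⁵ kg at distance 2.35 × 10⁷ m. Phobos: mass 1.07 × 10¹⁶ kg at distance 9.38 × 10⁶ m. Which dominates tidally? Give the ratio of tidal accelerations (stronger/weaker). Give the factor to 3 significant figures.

Compare M/d³ for the two perturbers:
Deimos: (1.48 × 10¹⁵) / (2.35 × 10⁷)³ = 1.140 × 10⁻⁷
Phobos: (1.07 × 10¹⁶) / (9.38 × 10⁶)³ = 1.297 × 10⁻⁵
Ratio (larger/smaller) = 114

Phobos, by a factor of ≈ 114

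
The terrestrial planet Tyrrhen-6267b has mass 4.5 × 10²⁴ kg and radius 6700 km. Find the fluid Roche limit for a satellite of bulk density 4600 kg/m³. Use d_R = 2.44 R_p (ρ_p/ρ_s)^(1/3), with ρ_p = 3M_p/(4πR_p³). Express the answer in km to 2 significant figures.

ρ_p = 3M_p/(4πR_p³) = 3 × (4.5 × 10²⁴) / (4π × (6.7 × 10⁶ m)³) = 3600 kg/m³
d_R = 2.44 × 6700 km × (3600/4600)^(1/3)
    = 15000 km

15000 km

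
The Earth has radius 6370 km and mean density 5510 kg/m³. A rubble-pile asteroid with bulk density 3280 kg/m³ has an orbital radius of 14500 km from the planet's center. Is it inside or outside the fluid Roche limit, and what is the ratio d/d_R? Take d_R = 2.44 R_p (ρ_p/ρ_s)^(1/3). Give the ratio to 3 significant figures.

d_R = 2.44 × (6370 km) × (5510/3280)^(1/3) = 18480 km
d/d_R = (14500) / (18480) = 0.785
Since d/d_R < 1, the body is inside the Roche limit.

inside; d/d_R ≈ 0.785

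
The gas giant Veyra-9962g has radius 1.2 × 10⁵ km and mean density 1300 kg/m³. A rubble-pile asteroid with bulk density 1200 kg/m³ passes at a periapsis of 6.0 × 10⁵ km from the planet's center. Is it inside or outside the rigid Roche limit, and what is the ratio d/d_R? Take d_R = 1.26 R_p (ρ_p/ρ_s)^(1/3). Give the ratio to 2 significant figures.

outside; d/d_R ≈ 3.9

d_R = 1.26 × (1.2 × 10⁵ km) × (1300/1200)^(1/3) = 1.553 × 10⁵ km
d/d_R = (6.0 × 10⁵) / (1.553 × 10⁵) = 3.9
Since d/d_R > 1, the body is outside the Roche limit.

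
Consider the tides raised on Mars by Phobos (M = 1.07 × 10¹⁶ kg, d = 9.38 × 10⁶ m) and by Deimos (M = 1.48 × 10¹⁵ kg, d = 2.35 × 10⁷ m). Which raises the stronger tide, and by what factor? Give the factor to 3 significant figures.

Phobos, by a factor of ≈ 114

The tide-raising term goes as M/d³ (the gradient of a 1/d² field).
Phobos: (1.07 × 10¹⁶) / (9.38 × 10⁶)³ = 1.297 × 10⁻⁵
Deimos: (1.48 × 10¹⁵) / (2.35 × 10⁷)³ = 1.140 × 10⁻⁷
Ratio (larger/smaller) = 114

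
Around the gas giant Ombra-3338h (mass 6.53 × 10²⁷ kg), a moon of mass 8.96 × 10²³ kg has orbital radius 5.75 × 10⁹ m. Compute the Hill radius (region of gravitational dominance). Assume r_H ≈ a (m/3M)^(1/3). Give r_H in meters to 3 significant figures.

2.06 × 10⁸ m

r_H ≈ a (m/3M)^(1/3)
    = (5.75 × 10⁹) × (8.96 × 10²³ / (3 × 6.53 × 10²⁷))^(1/3)
    = 2.06 × 10⁸ m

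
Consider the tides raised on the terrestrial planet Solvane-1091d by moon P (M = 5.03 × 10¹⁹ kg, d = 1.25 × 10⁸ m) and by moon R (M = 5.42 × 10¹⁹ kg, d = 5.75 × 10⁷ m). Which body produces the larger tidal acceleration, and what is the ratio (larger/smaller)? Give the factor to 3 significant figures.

Tidal stretch scales as M/d³; compute that for each body.
Moon P: (5.03 × 10¹⁹) / (1.25 × 10⁸)³ = 2.575 × 10⁻⁵
Moon R: (5.42 × 10¹⁹) / (5.75 × 10⁷)³ = 2.851 × 10⁻⁴
Ratio (larger/smaller) = 11.1

Moon R, by a factor of ≈ 11.1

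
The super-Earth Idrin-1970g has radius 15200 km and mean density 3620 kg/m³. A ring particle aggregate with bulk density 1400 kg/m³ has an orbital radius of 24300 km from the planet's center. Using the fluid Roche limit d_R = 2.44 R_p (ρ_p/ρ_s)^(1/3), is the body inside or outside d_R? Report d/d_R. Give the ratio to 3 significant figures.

d_R = 2.44 × (15200 km) × (3620/1400)^(1/3) = 50900 km
d/d_R = (24300) / (50900) = 0.477
Since d/d_R < 1, the body is inside the Roche limit.

inside; d/d_R ≈ 0.477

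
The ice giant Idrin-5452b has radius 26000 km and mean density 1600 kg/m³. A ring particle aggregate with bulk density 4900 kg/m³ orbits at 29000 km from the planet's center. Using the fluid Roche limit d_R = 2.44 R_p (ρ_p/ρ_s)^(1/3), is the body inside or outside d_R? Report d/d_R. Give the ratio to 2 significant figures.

inside; d/d_R ≈ 0.66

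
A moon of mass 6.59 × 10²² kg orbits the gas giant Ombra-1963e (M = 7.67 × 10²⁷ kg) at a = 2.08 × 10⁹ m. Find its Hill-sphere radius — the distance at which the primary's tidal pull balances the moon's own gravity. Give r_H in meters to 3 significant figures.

2.95 × 10⁷ m

r_H ≈ a (m/3M)^(1/3)
    = (2.08 × 10⁹) × (6.59 × 10²² / (3 × 7.67 × 10²⁷))^(1/3)
    = 2.95 × 10⁷ m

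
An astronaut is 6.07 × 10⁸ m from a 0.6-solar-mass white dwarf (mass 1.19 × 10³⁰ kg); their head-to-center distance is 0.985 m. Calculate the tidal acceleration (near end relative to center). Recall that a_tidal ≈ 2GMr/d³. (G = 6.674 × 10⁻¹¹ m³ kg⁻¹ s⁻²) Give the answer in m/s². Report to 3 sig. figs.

7.00 × 10⁻⁷ m/s²

Δa = 2GMr/d³
   = 2 × (6.674 × 10⁻¹¹) × (1.19 × 10³⁰) × (0.985) / (6.07 × 10⁸)³
   = 7.00 × 10⁻⁷ m/s²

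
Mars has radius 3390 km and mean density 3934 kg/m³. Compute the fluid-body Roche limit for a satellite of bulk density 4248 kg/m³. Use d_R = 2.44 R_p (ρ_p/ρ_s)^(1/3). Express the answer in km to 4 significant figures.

8063 km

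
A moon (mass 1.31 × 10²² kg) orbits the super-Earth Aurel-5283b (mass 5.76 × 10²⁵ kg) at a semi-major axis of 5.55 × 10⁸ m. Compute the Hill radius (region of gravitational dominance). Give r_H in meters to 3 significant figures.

2.35 × 10⁷ m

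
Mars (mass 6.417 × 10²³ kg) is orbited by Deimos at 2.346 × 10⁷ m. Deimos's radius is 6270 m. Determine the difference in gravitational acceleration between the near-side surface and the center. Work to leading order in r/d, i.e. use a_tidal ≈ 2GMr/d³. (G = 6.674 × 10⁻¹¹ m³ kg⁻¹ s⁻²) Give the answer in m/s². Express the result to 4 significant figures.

4.159 × 10⁻⁵ m/s²

a_tidal = 2GMr/d³
        = 2 × (6.674 × 10⁻¹¹) × (6.417 × 10²³) × (6270) / (2.346 × 10⁷)³
        = 4.159 × 10⁻⁵ m/s²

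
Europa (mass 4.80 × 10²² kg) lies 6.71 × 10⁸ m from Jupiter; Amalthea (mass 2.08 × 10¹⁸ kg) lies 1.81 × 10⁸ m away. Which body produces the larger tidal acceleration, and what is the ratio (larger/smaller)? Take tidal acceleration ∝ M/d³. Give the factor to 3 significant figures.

The tide-raising term goes as M/d³ (the gradient of a 1/d² field).
Europa: (4.80 × 10²²) / (6.71 × 10⁸)³ = 1.589 × 10⁻⁴
Amalthea: (2.08 × 10¹⁸) / (1.81 × 10⁸)³ = 3.508 × 10⁻⁷
Ratio (larger/smaller) = 453

Europa, by a factor of ≈ 453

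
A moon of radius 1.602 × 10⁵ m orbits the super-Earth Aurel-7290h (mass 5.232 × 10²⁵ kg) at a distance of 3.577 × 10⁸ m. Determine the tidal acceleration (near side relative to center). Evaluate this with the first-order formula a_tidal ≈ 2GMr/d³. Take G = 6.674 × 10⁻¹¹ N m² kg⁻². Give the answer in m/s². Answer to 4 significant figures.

Δa = 2GMr/d³
   = 2 × (6.674 × 10⁻¹¹) × (5.232 × 10²⁵) × (1.602 × 10⁵) / (3.577 × 10⁸)³
   = 2.444 × 10⁻⁵ m/s²

2.444 × 10⁻⁵ m/s²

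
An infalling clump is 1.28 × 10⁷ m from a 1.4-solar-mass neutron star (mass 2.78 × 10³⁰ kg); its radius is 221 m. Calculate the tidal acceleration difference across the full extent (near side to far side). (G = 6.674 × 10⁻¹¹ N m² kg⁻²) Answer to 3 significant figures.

The field gradient is 2GM/d³; across the full diameter 2r the difference is 4GMr/d³.
Δg = 4GMr/d³
   = 4 × (6.674 × 10⁻¹¹) × (2.78 × 10³⁰) × (221) / (1.28 × 10⁷)³
   = 7.82 × 10¹ m/s²

7.82 × 10¹ m/s²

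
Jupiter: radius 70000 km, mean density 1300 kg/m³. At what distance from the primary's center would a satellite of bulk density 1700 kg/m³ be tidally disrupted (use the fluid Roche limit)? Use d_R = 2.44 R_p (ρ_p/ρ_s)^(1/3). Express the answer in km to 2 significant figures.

1.6 × 10⁵ km

d_R = 2.44 × 70000 km × (1300/1700)^(1/3)
    = 1.6 × 10⁵ km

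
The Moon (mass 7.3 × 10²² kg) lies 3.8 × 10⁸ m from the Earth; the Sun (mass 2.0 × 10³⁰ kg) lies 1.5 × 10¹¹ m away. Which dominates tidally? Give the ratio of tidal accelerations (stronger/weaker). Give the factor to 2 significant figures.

The Moon, by a factor of ≈ 2.2

Compare M/d³ for the two perturbers:
The Moon: (7.3 × 10²²) / (3.8 × 10⁸)³ = 1.330 × 10⁻³
The Sun: (2.0 × 10³⁰) / (1.5 × 10¹¹)³ = 5.926 × 10⁻⁴
Ratio (larger/smaller) = 2.2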